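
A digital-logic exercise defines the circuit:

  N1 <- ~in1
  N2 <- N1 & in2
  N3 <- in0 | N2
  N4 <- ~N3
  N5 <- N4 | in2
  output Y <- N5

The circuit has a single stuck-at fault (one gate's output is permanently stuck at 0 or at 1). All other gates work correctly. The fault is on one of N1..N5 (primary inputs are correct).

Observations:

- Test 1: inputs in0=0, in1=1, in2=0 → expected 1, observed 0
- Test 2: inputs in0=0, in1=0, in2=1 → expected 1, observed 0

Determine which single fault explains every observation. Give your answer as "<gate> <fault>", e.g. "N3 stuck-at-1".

N5 stuck-at-0

Fault-free values for test 1 (in0=0, in1=1, in2=0): N1=0, N2=0, N3=0, N4=1, N5=1, giving Y=1. Observed 0.
Test 1: faults giving observed 0 are {N2 stuck-at-1, N3 stuck-at-1, N4 stuck-at-0, N5 stuck-at-0}.
Test 2 (in0=0, in1=0, in2=1): fault-free N1=1, N2=1, N3=1, N4=0, N5=1 → 1; observed 0. Eliminates N2 stuck-at-1, N3 stuck-at-1, N4 stuck-at-0.
Only N5 stuck-at-0 is consistent with every test.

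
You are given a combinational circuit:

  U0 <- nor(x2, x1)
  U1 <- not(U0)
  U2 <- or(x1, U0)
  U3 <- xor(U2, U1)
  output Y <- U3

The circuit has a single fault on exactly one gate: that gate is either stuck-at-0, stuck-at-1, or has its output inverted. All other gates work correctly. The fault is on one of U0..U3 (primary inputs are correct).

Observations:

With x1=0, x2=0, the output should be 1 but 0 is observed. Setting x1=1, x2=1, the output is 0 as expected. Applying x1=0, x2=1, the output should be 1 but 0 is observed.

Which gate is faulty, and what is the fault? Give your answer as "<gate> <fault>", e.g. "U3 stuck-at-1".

Fault-free values for test 1 (x1=0, x2=0): U0=1, U1=0, U2=1, U3=1, giving Y=1. Observed 0.
Test 1: faults giving observed 0 are {U1 stuck-at-1, U1 inverted output, U2 stuck-at-0, U2 inverted output, U3 stuck-at-0, U3 inverted output}.
Test 2 (x1=1, x2=1): fault-free U0=0, U1=1, U2=1, U3=0 → 0; observed 0. Eliminates U1 inverted output, U2 stuck-at-0, U2 inverted output, U3 inverted output.
Test 3 (x1=0, x2=1): fault-free U0=0, U1=1, U2=0, U3=1 → 1; observed 0. Eliminates U1 stuck-at-1.
Only U3 stuck-at-0 is consistent with every test.

U3 stuck-at-0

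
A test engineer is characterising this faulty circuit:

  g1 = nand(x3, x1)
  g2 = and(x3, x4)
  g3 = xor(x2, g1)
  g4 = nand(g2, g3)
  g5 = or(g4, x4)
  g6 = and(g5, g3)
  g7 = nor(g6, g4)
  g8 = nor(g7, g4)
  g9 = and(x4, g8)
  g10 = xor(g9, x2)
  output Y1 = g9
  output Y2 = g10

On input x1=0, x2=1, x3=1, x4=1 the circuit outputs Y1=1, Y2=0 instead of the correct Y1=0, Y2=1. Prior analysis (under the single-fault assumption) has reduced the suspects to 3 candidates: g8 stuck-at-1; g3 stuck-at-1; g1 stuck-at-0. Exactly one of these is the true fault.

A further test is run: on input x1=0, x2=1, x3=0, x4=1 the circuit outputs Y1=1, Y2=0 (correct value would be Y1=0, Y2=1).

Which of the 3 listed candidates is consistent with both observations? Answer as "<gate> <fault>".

g8 stuck-at-1

Evaluate each candidate on input x1=0, x2=1, x3=0, x4=1:
  g8 stuck-at-1: g1=1, g2=0, g3=0, g4=1, g5=1, g6=0, g7=0, g8=1 [stuck-at-1], g9=1, g10=0 → Y1=1, Y2=0 — matches
  g3 stuck-at-1: g1=1, g2=0, g3=1 [stuck-at-1], g4=1, g5=1, g6=1, g7=0, g8=0, g9=0, g10=1 → Y1=0, Y2=1 — eliminated
  g1 stuck-at-0: g1=0 [stuck-at-0], g2=0, g3=1, g4=1, g5=1, g6=1, g7=0, g8=0, g9=0, g10=1 → Y1=0, Y2=1 — eliminated
Only g8 stuck-at-1 reproduces the observed Y1=1, Y2=0.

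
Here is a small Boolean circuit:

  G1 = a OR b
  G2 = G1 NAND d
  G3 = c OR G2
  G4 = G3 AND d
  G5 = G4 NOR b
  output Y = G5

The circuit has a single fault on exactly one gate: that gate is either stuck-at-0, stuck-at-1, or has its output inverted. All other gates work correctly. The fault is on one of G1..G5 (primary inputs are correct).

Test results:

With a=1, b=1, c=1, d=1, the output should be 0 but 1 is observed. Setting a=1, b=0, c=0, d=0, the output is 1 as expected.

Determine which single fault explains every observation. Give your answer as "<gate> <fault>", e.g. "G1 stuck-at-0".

G5 stuck-at-1

Fault-free values for test 1 (a=1, b=1, c=1, d=1): G1=1, G2=0, G3=1, G4=1, G5=0, giving Y=0. Observed 1.
Test 1: faults giving observed 1 are {G5 stuck-at-1, G5 inverted output}.
Test 2 (a=1, b=0, c=0, d=0): fault-free G1=1, G2=1, G3=1, G4=0, G5=1 → 1; observed 1. Eliminates G5 inverted output.
Only G5 stuck-at-1 is consistent with every test.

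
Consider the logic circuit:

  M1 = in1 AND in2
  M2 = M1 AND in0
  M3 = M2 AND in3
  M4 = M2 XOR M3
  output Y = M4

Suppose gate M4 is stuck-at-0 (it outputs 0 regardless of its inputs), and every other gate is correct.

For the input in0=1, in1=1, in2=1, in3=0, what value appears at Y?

0

Propagate with M4 forced: M1=1, M2=1, M3=0, M4=0 [stuck-at-0].
So Y = 0. (Without the fault it would be 1.)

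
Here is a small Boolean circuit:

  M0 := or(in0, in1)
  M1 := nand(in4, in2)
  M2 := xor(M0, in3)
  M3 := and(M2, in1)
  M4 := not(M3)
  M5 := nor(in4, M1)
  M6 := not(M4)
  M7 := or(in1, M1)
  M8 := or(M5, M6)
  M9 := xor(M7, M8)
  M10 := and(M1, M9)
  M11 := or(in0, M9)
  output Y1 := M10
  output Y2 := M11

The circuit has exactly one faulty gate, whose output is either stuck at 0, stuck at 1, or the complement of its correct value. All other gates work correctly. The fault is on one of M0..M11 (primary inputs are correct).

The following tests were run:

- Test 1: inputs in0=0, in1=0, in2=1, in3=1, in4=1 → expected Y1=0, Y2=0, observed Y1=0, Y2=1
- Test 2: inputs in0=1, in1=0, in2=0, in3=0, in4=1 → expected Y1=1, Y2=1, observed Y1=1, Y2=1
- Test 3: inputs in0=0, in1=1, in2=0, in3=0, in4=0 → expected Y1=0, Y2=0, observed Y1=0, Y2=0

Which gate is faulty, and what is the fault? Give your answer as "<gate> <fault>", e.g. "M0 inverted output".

Fault-free values for test 1 (in0=0, in1=0, in2=1, in3=1, in4=1): M0=0, M1=0, M2=1, M3=0, M4=1, M5=0, M6=0, M7=0, M8=0, M9=0, M10=0, M11=0, giving Y1=0, Y2=0. Observed Y1=0, Y2=1.
Test 1: faults giving observed Y1=0, Y2=1 are {M3 stuck-at-1, M3 inverted output, M4 stuck-at-0, M4 inverted output, M5 stuck-at-1, M5 inverted output, M6 stuck-at-1, M6 inverted output, M7 stuck-at-1, M7 inverted output, M8 stuck-at-1, M8 inverted output, M9 stuck-at-1, M9 inverted output, M11 stuck-at-1, M11 inverted output}.
Test 2 (in0=1, in1=0, in2=0, in3=0, in4=1): fault-free M0=1, M1=1, M2=1, M3=0, M4=1, M5=0, M6=0, M7=1, M8=0, M9=1, M10=1, M11=1 → Y1=1, Y2=1; observed Y1=1, Y2=1. Eliminates M3 stuck-at-1, M3 inverted output, M4 stuck-at-0, M4 inverted output, M5 stuck-at-1, M5 inverted output, M6 stuck-at-1, M6 inverted output, M7 inverted output, M8 stuck-at-1, M8 inverted output, M9 inverted output, M11 inverted output.
Test 3 (in0=0, in1=1, in2=0, in3=0, in4=0): fault-free M0=1, M1=1, M2=1, M3=1, M4=0, M5=0, M6=1, M7=1, M8=1, M9=0, M10=0, M11=0 → Y1=0, Y2=0; observed Y1=0, Y2=0. Eliminates M9 stuck-at-1, M11 stuck-at-1.
Only M7 stuck-at-1 is consistent with every test.

M7 stuck-at-1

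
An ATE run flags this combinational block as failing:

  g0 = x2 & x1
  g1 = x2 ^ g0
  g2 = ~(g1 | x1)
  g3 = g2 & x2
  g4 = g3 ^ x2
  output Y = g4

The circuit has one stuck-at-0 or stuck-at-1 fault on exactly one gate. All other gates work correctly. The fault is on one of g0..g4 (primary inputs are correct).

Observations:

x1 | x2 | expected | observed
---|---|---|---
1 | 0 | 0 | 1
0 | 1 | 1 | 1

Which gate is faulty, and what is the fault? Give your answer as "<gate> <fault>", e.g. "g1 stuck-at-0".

Fault-free values for test 1 (x1=1, x2=0): g0=0, g1=0, g2=0, g3=0, g4=0, giving Y=0. Observed 1.
Test 1: faults giving observed 1 are {g3 stuck-at-1, g4 stuck-at-1}.
Test 2 (x1=0, x2=1): fault-free g0=0, g1=1, g2=0, g3=0, g4=1 → 1; observed 1. Eliminates g3 stuck-at-1.
Only g4 stuck-at-1 is consistent with every test.

g4 stuck-at-1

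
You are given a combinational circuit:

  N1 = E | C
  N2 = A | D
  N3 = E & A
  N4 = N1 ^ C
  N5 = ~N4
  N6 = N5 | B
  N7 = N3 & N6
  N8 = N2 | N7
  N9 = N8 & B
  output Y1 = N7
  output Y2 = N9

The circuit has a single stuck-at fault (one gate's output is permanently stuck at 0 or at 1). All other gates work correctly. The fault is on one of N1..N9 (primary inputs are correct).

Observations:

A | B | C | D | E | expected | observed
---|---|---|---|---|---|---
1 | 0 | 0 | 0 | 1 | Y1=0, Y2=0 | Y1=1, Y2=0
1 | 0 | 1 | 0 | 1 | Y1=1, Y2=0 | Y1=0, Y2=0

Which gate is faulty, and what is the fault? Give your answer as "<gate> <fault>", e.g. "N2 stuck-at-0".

Fault-free values for test 1 (A=1, B=0, C=0, D=0, E=1): N1=1, N2=1, N3=1, N4=1, N5=0, N6=0, N7=0, N8=1, N9=0, giving Y1=0, Y2=0. Observed Y1=1, Y2=0.
Test 1: faults giving observed Y1=1, Y2=0 are {N1 stuck-at-0, N4 stuck-at-0, N5 stuck-at-1, N6 stuck-at-1, N7 stuck-at-1}.
Test 2 (A=1, B=0, C=1, D=0, E=1): fault-free N1=1, N2=1, N3=1, N4=0, N5=1, N6=1, N7=1, N8=1, N9=0 → Y1=1, Y2=0; observed Y1=0, Y2=0. Eliminates N4 stuck-at-0, N5 stuck-at-1, N6 stuck-at-1, N7 stuck-at-1.
Only N1 stuck-at-0 is consistent with every test.

N1 stuck-at-0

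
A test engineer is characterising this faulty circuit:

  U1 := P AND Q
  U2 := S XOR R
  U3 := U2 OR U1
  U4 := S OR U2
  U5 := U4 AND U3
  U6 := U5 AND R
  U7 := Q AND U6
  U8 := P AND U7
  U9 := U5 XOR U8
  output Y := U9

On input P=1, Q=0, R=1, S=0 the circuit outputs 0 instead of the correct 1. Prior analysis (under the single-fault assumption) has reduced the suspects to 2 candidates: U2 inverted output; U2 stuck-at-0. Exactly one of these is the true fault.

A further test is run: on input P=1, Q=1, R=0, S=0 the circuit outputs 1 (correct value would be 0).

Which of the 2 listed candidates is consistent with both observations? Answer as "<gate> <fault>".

Evaluate each candidate on input P=1, Q=1, R=0, S=0:
  U2 inverted output: U1=1, U2=1 [inverted output], U3=1, U4=1, U5=1, U6=0, U7=0, U8=0, U9=1 → 1 — matches
  U2 stuck-at-0: U1=1, U2=0 [stuck-at-0], U3=1, U4=0, U5=0, U6=0, U7=0, U8=0, U9=0 → 0 — eliminated
Only U2 inverted output reproduces the observed 1.

U2 inverted output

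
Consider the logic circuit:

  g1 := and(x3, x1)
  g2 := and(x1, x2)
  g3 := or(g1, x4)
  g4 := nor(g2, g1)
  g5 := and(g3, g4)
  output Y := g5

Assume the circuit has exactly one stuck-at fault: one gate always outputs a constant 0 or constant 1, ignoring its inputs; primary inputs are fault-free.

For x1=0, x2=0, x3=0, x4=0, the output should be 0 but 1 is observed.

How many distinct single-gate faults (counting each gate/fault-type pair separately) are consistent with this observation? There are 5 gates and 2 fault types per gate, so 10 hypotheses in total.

2

Fault-free: g1=0, g2=0, g3=0, g4=1, g5=0 → 0. Observed 1.
  g1 stuck-at-0: output 0 ✗
  g1 stuck-at-1: output 0 ✗
  g2 stuck-at-0: output 0 ✗
  g2 stuck-at-1: output 0 ✗
  g3 stuck-at-0: output 0 ✗
  g3 stuck-at-1: output 1 ✓
  g4 stuck-at-0: output 0 ✗
  g4 stuck-at-1: output 0 ✗
  g5 stuck-at-0: output 0 ✗
  g5 stuck-at-1: output 1 ✓
Consistent faults: {g3 stuck-at-1, g5 stuck-at-1} — 2 in all.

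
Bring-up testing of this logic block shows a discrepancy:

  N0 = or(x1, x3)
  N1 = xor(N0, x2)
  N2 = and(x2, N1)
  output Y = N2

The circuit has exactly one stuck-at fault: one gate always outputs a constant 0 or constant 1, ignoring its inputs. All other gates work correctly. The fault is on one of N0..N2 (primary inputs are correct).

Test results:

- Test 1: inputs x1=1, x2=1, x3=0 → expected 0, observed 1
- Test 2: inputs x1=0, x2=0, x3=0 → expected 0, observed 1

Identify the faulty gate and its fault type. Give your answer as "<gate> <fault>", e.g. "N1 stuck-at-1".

Fault-free values for test 1 (x1=1, x2=1, x3=0): N0=1, N1=0, N2=0, giving Y=0. Observed 1.
Test 1: faults giving observed 1 are {N0 stuck-at-0, N1 stuck-at-1, N2 stuck-at-1}.
Test 2 (x1=0, x2=0, x3=0): fault-free N0=0, N1=0, N2=0 → 0; observed 1. Eliminates N0 stuck-at-0, N1 stuck-at-1.
Only N2 stuck-at-1 is consistent with every test.

N2 stuck-at-1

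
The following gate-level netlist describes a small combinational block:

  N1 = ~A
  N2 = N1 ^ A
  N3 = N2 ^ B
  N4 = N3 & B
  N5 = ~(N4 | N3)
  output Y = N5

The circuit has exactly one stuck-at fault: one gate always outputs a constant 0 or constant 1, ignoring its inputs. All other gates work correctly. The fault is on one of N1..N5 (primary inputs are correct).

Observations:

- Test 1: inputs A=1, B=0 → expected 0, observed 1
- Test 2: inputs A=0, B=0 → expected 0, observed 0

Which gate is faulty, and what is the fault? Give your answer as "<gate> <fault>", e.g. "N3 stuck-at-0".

Fault-free values for test 1 (A=1, B=0): N1=0, N2=1, N3=1, N4=0, N5=0, giving Y=0. Observed 1.
Test 1: faults giving observed 1 are {N1 stuck-at-1, N2 stuck-at-0, N3 stuck-at-0, N5 stuck-at-1}.
Test 2 (A=0, B=0): fault-free N1=1, N2=1, N3=1, N4=0, N5=0 → 0; observed 0. Eliminates N2 stuck-at-0, N3 stuck-at-0, N5 stuck-at-1.
Only N1 stuck-at-1 is consistent with every test.

N1 stuck-at-1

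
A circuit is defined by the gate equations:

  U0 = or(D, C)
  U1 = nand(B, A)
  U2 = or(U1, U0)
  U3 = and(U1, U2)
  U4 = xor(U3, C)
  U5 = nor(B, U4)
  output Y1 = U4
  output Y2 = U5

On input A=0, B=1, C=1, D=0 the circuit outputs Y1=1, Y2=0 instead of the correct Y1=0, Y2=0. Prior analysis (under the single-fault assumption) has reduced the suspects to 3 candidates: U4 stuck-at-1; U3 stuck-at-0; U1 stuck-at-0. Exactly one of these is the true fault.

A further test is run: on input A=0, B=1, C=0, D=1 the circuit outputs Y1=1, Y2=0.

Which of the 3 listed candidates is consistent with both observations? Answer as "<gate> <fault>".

U4 stuck-at-1

Evaluate each candidate on input A=0, B=1, C=0, D=1:
  U4 stuck-at-1: U0=1, U1=1, U2=1, U3=1, U4=1 [stuck-at-1], U5=0 → Y1=1, Y2=0 — matches
  U3 stuck-at-0: U0=1, U1=1, U2=1, U3=0 [stuck-at-0], U4=0, U5=0 → Y1=0, Y2=0 — eliminated
  U1 stuck-at-0: U0=1, U1=0 [stuck-at-0], U2=1, U3=0, U4=0, U5=0 → Y1=0, Y2=0 — eliminated
Only U4 stuck-at-1 reproduces the observed Y1=1, Y2=0.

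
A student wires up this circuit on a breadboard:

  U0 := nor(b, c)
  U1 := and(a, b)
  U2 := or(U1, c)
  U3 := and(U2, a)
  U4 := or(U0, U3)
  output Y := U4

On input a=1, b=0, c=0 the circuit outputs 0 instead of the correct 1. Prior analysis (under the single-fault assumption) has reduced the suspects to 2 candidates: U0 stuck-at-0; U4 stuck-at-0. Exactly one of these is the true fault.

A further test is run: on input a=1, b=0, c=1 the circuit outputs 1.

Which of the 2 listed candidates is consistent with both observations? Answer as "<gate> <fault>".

Evaluate each candidate on input a=1, b=0, c=1:
  U0 stuck-at-0: U0=0 [stuck-at-0], U1=0, U2=1, U3=1, U4=1 → 1 — matches
  U4 stuck-at-0: U0=0, U1=0, U2=1, U3=1, U4=0 [stuck-at-0] → 0 — eliminated
Only U0 stuck-at-0 reproduces the observed 1.

U0 stuck-at-0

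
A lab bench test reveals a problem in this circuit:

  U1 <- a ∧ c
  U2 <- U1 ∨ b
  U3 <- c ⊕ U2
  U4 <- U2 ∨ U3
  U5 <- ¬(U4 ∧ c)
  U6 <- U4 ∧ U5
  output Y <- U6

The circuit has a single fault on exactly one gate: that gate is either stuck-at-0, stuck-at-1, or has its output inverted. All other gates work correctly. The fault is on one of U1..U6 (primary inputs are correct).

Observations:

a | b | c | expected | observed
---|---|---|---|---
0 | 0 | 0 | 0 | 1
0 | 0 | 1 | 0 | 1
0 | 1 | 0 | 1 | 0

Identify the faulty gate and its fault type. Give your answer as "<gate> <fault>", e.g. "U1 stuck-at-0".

U6 inverted output

Fault-free values for test 1 (a=0, b=0, c=0): U1=0, U2=0, U3=0, U4=0, U5=1, U6=0, giving Y=0. Observed 1.
Test 1: faults giving observed 1 are {U1 stuck-at-1, U1 inverted output, U2 stuck-at-1, U2 inverted output, U3 stuck-at-1, U3 inverted output, U4 stuck-at-1, U4 inverted output, U6 stuck-at-1, U6 inverted output}.
Test 2 (a=0, b=0, c=1): fault-free U1=0, U2=0, U3=1, U4=1, U5=0, U6=0 → 0; observed 1. Eliminates U1 stuck-at-1, U1 inverted output, U2 stuck-at-1, U2 inverted output, U3 stuck-at-1, U3 inverted output, U4 stuck-at-1, U4 inverted output.
Test 3 (a=0, b=1, c=0): fault-free U1=0, U2=1, U3=1, U4=1, U5=1, U6=1 → 1; observed 0. Eliminates U6 stuck-at-1.
Only U6 inverted output is consistent with every test.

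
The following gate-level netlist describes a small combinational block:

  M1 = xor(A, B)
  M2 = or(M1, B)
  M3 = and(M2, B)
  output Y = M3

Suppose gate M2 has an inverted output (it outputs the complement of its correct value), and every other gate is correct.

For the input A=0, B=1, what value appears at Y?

0

Propagate with M2 forced: M1=1, M2=0 [inverted output], M3=0.
So Y = 0. (Without the fault it would be 1.)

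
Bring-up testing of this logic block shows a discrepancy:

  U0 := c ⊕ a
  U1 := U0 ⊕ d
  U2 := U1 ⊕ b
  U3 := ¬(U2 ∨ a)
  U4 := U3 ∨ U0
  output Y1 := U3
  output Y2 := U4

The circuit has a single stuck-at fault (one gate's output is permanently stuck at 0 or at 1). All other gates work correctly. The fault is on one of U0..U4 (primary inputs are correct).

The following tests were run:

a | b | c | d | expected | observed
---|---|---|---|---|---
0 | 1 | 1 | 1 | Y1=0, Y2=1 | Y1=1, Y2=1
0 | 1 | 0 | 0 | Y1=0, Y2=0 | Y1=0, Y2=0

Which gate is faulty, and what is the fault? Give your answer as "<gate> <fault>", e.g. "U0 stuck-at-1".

U0 stuck-at-0

Fault-free values for test 1 (a=0, b=1, c=1, d=1): U0=1, U1=0, U2=1, U3=0, U4=1, giving Y1=0, Y2=1. Observed Y1=1, Y2=1.
Test 1: faults giving observed Y1=1, Y2=1 are {U0 stuck-at-0, U1 stuck-at-1, U2 stuck-at-0, U3 stuck-at-1}.
Test 2 (a=0, b=1, c=0, d=0): fault-free U0=0, U1=0, U2=1, U3=0, U4=0 → Y1=0, Y2=0; observed Y1=0, Y2=0. Eliminates U1 stuck-at-1, U2 stuck-at-0, U3 stuck-at-1.
Only U0 stuck-at-0 is consistent with every test.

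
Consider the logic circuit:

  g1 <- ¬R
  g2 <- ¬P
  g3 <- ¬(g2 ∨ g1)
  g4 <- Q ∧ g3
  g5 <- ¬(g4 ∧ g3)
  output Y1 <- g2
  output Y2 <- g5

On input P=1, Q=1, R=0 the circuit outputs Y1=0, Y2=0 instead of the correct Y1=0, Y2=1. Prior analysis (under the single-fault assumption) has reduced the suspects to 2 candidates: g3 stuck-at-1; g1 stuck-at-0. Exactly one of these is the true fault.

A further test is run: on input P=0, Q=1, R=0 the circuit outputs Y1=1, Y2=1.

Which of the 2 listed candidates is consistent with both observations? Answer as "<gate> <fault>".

Evaluate each candidate on input P=0, Q=1, R=0:
  g3 stuck-at-1: g1=1, g2=1, g3=1 [stuck-at-1], g4=1, g5=0 → Y1=1, Y2=0 — eliminated
  g1 stuck-at-0: g1=0 [stuck-at-0], g2=1, g3=0, g4=0, g5=1 → Y1=1, Y2=1 — matches
Only g1 stuck-at-0 reproduces the observed Y1=1, Y2=1.

g1 stuck-at-0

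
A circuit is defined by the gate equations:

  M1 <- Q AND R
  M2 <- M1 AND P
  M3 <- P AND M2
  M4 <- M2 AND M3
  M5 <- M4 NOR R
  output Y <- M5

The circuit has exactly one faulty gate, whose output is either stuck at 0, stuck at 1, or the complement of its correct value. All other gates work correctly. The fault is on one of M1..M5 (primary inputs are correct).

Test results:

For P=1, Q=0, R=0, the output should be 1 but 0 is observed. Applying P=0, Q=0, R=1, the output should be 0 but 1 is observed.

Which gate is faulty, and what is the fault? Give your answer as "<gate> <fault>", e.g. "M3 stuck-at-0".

Fault-free values for test 1 (P=1, Q=0, R=0): M1=0, M2=0, M3=0, M4=0, M5=1, giving Y=1. Observed 0.
Test 1: faults giving observed 0 are {M1 stuck-at-1, M1 inverted output, M2 stuck-at-1, M2 inverted output, M4 stuck-at-1, M4 inverted output, M5 stuck-at-0, M5 inverted output}.
Test 2 (P=0, Q=0, R=1): fault-free M1=0, M2=0, M3=0, M4=0, M5=0 → 0; observed 1. Eliminates M1 stuck-at-1, M1 inverted output, M2 stuck-at-1, M2 inverted output, M4 stuck-at-1, M4 inverted output, M5 stuck-at-0.
Only M5 inverted output is consistent with every test.

M5 inverted output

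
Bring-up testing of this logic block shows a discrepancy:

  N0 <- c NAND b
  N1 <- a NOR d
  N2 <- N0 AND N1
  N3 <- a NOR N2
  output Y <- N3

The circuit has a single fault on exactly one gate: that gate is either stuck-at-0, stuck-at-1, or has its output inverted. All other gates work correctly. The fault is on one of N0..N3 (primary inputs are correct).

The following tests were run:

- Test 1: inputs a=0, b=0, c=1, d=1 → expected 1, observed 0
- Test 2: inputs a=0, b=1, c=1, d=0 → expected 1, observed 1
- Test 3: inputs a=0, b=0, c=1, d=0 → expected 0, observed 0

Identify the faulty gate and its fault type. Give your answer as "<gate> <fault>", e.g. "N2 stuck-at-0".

N1 stuck-at-1

Fault-free values for test 1 (a=0, b=0, c=1, d=1): N0=1, N1=0, N2=0, N3=1, giving Y=1. Observed 0.
Test 1: faults giving observed 0 are {N1 stuck-at-1, N1 inverted output, N2 stuck-at-1, N2 inverted output, N3 stuck-at-0, N3 inverted output}.
Test 2 (a=0, b=1, c=1, d=0): fault-free N0=0, N1=1, N2=0, N3=1 → 1; observed 1. Eliminates N2 stuck-at-1, N2 inverted output, N3 stuck-at-0, N3 inverted output.
Test 3 (a=0, b=0, c=1, d=0): fault-free N0=1, N1=1, N2=1, N3=0 → 0; observed 0. Eliminates N1 inverted output.
Only N1 stuck-at-1 is consistent with every test.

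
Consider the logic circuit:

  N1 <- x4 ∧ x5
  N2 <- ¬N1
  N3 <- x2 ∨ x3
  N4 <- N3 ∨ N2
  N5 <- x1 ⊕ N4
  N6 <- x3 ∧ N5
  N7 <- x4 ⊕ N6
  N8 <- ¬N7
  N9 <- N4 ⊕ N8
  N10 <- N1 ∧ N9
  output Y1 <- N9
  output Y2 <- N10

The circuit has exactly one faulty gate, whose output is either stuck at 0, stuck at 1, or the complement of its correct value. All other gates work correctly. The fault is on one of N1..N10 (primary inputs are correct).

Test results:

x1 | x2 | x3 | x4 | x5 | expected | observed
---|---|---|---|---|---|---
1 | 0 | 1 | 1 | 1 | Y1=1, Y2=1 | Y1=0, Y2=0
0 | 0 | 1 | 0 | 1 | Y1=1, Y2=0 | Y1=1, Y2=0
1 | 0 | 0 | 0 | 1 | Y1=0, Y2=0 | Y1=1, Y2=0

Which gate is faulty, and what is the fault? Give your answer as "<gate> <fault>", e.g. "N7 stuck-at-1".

Fault-free values for test 1 (x1=1, x2=0, x3=1, x4=1, x5=1): N1=1, N2=0, N3=1, N4=1, N5=0, N6=0, N7=1, N8=0, N9=1, N10=1, giving Y1=1, Y2=1. Observed Y1=0, Y2=0.
Test 1: faults giving observed Y1=0, Y2=0 are {N5 stuck-at-1, N5 inverted output, N6 stuck-at-1, N6 inverted output, N7 stuck-at-0, N7 inverted output, N8 stuck-at-1, N8 inverted output, N9 stuck-at-0, N9 inverted output}.
Test 2 (x1=0, x2=0, x3=1, x4=0, x5=1): fault-free N1=0, N2=1, N3=1, N4=1, N5=1, N6=1, N7=1, N8=0, N9=1, N10=0 → Y1=1, Y2=0; observed Y1=1, Y2=0. Eliminates N5 inverted output, N6 inverted output, N7 stuck-at-0, N7 inverted output, N8 stuck-at-1, N8 inverted output, N9 stuck-at-0, N9 inverted output.
Test 3 (x1=1, x2=0, x3=0, x4=0, x5=1): fault-free N1=0, N2=1, N3=0, N4=1, N5=0, N6=0, N7=0, N8=1, N9=0, N10=0 → Y1=0, Y2=0; observed Y1=1, Y2=0. Eliminates N5 stuck-at-1.
Only N6 stuck-at-1 is consistent with every test.

N6 stuck-at-1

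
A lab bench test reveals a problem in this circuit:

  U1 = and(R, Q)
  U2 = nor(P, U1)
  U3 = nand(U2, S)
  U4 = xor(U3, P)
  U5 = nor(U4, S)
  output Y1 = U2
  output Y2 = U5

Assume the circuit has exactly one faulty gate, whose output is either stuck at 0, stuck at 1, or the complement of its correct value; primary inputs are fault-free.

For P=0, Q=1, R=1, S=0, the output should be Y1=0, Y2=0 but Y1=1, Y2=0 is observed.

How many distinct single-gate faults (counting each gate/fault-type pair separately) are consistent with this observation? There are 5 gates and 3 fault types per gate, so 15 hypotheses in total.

4

Fault-free: U1=1, U2=0, U3=1, U4=1, U5=0 → Y1=0, Y2=0. Observed Y1=1, Y2=0.
  U1: stuck-at-0, inverted output ✓; others ✗
  U2: stuck-at-1, inverted output ✓; others ✗
  U3: none of the 3 fault types match ✗
  U4: none of the 3 fault types match ✗
  U5: none of the 3 fault types match ✗
Consistent faults: {U1 stuck-at-0, U1 inverted output, U2 stuck-at-1, U2 inverted output} — 4 in all.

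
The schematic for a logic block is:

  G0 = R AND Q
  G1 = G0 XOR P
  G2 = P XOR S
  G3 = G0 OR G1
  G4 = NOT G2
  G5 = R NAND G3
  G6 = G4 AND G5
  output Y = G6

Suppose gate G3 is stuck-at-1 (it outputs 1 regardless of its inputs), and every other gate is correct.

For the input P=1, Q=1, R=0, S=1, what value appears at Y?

1

Propagate with G3 forced: G0=0, G1=1, G2=0, G3=1 [stuck-at-1], G4=1, G5=1, G6=1.
So Y = 1. (Same as the fault-free value — the fault is masked on this input.)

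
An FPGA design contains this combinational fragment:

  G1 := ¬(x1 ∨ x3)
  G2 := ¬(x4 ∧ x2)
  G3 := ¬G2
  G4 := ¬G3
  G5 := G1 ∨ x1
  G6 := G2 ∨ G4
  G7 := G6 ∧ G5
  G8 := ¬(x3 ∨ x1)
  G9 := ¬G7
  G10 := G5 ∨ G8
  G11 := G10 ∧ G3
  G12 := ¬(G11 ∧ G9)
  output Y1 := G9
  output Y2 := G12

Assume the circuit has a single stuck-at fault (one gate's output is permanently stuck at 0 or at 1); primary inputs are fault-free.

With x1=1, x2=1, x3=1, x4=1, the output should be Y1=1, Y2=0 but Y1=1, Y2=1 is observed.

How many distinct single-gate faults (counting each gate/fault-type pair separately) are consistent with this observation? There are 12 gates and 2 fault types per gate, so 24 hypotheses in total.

4

Fault-free: G1=0, G2=0, G3=1, G4=0, G5=1, G6=0, G7=0, G8=0, G9=1, G10=1, G11=1, G12=0 → Y1=1, Y2=0. Observed Y1=1, Y2=1.
  G1: none of the 2 fault types match ✗
  G2: none of the 2 fault types match ✗
  G3: none of the 2 fault types match ✗
  G4: none of the 2 fault types match ✗
  G5: stuck-at-0 ✓; others ✗
  G6: none of the 2 fault types match ✗
  G7: none of the 2 fault types match ✗
  G8: none of the 2 fault types match ✗
  G9: none of the 2 fault types match ✗
  G10: stuck-at-0 ✓; others ✗
  G11: stuck-at-0 ✓; others ✗
  G12: stuck-at-1 ✓; others ✗
Consistent faults: {G5 stuck-at-0, G10 stuck-at-0, G11 stuck-at-0, G12 stuck-at-1} — 4 in all.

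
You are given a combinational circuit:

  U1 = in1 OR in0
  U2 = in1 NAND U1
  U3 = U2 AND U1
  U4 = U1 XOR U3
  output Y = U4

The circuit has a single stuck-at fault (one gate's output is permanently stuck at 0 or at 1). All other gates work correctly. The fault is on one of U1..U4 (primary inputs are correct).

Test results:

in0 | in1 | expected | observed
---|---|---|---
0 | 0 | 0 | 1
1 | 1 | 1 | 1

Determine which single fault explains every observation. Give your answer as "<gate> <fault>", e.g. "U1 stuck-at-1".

U4 stuck-at-1

Fault-free values for test 1 (in0=0, in1=0): U1=0, U2=1, U3=0, U4=0, giving Y=0. Observed 1.
Test 1: faults giving observed 1 are {U3 stuck-at-1, U4 stuck-at-1}.
Test 2 (in0=1, in1=1): fault-free U1=1, U2=0, U3=0, U4=1 → 1; observed 1. Eliminates U3 stuck-at-1.
Only U4 stuck-at-1 is consistent with every test.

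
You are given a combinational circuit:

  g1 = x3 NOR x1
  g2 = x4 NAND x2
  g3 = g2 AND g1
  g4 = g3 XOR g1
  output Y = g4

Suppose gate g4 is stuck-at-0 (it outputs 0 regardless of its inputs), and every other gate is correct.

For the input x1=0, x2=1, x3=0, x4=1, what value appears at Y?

0

Propagate with g4 forced: g1=1, g2=0, g3=0, g4=0 [stuck-at-0].
So Y = 0. (Without the fault it would be 1.)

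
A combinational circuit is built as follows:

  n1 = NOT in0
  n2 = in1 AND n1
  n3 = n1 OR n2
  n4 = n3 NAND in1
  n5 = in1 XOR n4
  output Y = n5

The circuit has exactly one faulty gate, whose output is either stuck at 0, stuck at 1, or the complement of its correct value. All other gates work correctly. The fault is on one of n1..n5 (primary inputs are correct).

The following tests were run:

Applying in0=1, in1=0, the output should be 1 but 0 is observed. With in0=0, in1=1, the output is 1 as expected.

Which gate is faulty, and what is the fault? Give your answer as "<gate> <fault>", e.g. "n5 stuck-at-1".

Fault-free values for test 1 (in0=1, in1=0): n1=0, n2=0, n3=0, n4=1, n5=1, giving Y=1. Observed 0.
Test 1: faults giving observed 0 are {n4 stuck-at-0, n4 inverted output, n5 stuck-at-0, n5 inverted output}.
Test 2 (in0=0, in1=1): fault-free n1=1, n2=1, n3=1, n4=0, n5=1 → 1; observed 1. Eliminates n4 inverted output, n5 stuck-at-0, n5 inverted output.
Only n4 stuck-at-0 is consistent with every test.

n4 stuck-at-0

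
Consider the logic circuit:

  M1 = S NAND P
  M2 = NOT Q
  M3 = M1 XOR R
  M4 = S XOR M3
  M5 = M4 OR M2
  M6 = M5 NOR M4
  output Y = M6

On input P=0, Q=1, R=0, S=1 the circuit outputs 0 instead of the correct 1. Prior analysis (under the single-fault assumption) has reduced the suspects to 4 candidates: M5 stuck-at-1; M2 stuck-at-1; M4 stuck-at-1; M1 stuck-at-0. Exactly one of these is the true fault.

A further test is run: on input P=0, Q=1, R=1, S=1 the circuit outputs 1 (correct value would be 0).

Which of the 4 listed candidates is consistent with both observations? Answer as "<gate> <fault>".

M1 stuck-at-0

Evaluate each candidate on input P=0, Q=1, R=1, S=1:
  M5 stuck-at-1: M1=1, M2=0, M3=0, M4=1, M5=1 [stuck-at-1], M6=0 → 0 — eliminated
  M2 stuck-at-1: M1=1, M2=1 [stuck-at-1], M3=0, M4=1, M5=1, M6=0 → 0 — eliminated
  M4 stuck-at-1: M1=1, M2=0, M3=0, M4=1 [stuck-at-1], M5=1, M6=0 → 0 — eliminated
  M1 stuck-at-0: M1=0 [stuck-at-0], M2=0, M3=1, M4=0, M5=0, M6=1 → 1 — matches
Only M1 stuck-at-0 reproduces the observed 1.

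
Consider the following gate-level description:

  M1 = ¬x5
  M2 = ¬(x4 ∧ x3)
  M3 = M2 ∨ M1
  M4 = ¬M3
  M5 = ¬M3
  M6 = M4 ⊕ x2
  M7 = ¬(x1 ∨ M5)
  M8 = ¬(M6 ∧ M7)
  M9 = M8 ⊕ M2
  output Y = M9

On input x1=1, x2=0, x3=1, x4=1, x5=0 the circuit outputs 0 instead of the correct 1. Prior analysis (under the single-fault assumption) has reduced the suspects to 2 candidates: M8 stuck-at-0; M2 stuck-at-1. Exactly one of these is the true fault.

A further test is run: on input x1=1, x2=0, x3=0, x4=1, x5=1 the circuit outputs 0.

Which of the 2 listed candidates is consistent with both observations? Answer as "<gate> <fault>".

Evaluate each candidate on input x1=1, x2=0, x3=0, x4=1, x5=1:
  M8 stuck-at-0: M1=0, M2=1, M3=1, M4=0, M5=0, M6=0, M7=0, M8=0 [stuck-at-0], M9=1 → 1 — eliminated
  M2 stuck-at-1: M1=0, M2=1 [stuck-at-1], M3=1, M4=0, M5=0, M6=0, M7=0, M8=1, M9=0 → 0 — matches
Only M2 stuck-at-1 reproduces the observed 0.

M2 stuck-at-1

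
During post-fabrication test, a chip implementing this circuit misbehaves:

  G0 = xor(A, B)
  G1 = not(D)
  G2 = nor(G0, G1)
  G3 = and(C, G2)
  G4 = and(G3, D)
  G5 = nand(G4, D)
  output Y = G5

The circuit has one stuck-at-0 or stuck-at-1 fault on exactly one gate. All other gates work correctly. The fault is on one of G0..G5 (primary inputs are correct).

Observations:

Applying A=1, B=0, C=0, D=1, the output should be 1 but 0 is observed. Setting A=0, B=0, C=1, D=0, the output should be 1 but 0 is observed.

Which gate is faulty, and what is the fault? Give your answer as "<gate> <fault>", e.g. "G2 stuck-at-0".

Fault-free values for test 1 (A=1, B=0, C=0, D=1): G0=1, G1=0, G2=0, G3=0, G4=0, G5=1, giving Y=1. Observed 0.
Test 1: faults giving observed 0 are {G3 stuck-at-1, G4 stuck-at-1, G5 stuck-at-0}.
Test 2 (A=0, B=0, C=1, D=0): fault-free G0=0, G1=1, G2=0, G3=0, G4=0, G5=1 → 1; observed 0. Eliminates G3 stuck-at-1, G4 stuck-at-1.
Only G5 stuck-at-0 is consistent with every test.

G5 stuck-at-0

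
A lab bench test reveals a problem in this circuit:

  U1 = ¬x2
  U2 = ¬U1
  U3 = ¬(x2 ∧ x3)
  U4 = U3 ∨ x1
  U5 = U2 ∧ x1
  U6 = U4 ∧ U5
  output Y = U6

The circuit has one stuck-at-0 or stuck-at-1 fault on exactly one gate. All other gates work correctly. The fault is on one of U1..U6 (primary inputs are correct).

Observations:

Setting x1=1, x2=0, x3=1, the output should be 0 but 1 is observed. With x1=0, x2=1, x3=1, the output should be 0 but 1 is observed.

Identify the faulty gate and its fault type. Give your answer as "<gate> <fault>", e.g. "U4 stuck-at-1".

U6 stuck-at-1

Fault-free values for test 1 (x1=1, x2=0, x3=1): U1=1, U2=0, U3=1, U4=1, U5=0, U6=0, giving Y=0. Observed 1.
Test 1: faults giving observed 1 are {U1 stuck-at-0, U2 stuck-at-1, U5 stuck-at-1, U6 stuck-at-1}.
Test 2 (x1=0, x2=1, x3=1): fault-free U1=0, U2=1, U3=0, U4=0, U5=0, U6=0 → 0; observed 1. Eliminates U1 stuck-at-0, U2 stuck-at-1, U5 stuck-at-1.
Only U6 stuck-at-1 is consistent with every test.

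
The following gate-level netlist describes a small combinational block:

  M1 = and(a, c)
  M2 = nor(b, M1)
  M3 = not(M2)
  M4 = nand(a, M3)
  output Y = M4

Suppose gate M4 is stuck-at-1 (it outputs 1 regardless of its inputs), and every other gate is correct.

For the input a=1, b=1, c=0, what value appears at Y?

Propagate with M4 forced: M1=0, M2=0, M3=1, M4=1 [stuck-at-1].
So Y = 1. (Without the fault it would be 0.)

1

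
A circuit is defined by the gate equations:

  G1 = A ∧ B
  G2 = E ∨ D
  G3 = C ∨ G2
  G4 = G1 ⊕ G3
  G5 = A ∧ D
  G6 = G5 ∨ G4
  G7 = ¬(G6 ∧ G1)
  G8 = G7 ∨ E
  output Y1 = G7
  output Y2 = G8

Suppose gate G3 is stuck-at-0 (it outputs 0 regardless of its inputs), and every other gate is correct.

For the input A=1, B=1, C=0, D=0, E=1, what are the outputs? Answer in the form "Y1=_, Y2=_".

Y1=0, Y2=1

Propagate with G3 forced: G1=1, G2=1, G3=0 [stuck-at-0], G4=1, G5=0, G6=1, G7=0, G8=1.
So the outputs are Y1=0, Y2=1. (Without the fault they would be Y1=1, Y2=1.)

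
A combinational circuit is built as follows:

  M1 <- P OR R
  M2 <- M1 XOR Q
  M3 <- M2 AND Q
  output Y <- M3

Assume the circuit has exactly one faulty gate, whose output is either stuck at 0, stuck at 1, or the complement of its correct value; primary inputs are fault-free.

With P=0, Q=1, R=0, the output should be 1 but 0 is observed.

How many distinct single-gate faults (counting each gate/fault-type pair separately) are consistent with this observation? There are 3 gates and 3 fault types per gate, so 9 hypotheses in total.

6

Fault-free: M1=0, M2=1, M3=1 → 1. Observed 0.
  M1 stuck-at-0: output 1 ✗
  M1 stuck-at-1: output 0 ✓
  M1 inverted output: output 0 ✓
  M2 stuck-at-0: output 0 ✓
  M2 stuck-at-1: output 1 ✗
  M2 inverted output: output 0 ✓
  M3 stuck-at-0: output 0 ✓
  M3 stuck-at-1: output 1 ✗
  M3 inverted output: output 0 ✓
Consistent faults: {M1 stuck-at-1, M1 inverted output, M2 stuck-at-0, M2 inverted output, M3 stuck-at-0, M3 inverted output} — 6 in all.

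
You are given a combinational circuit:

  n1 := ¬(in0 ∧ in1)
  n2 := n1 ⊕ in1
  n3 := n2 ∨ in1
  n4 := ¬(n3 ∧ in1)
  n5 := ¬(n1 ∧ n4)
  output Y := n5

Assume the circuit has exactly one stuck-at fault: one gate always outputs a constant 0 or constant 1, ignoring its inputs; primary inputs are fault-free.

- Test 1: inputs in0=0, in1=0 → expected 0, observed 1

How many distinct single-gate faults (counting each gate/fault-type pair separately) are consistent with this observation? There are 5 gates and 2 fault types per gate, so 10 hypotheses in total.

Fault-free: n1=1, n2=1, n3=1, n4=1, n5=0 → 0. Observed 1.
  n1 stuck-at-0: output 1 ✓
  n1 stuck-at-1: output 0 ✗
  n2 stuck-at-0: output 0 ✗
  n2 stuck-at-1: output 0 ✗
  n3 stuck-at-0: output 0 ✗
  n3 stuck-at-1: output 0 ✗
  n4 stuck-at-0: output 1 ✓
  n4 stuck-at-1: output 0 ✗
  n5 stuck-at-0: output 0 ✗
  n5 stuck-at-1: output 1 ✓
Consistent faults: {n1 stuck-at-0, n4 stuck-at-0, n5 stuck-at-1} — 3 in all.

3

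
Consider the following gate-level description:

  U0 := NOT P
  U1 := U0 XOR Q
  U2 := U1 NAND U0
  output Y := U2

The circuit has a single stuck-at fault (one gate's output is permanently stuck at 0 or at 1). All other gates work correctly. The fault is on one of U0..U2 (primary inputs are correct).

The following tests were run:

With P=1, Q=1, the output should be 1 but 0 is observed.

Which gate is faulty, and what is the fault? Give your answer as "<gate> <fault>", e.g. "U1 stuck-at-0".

U2 stuck-at-0

Fault-free values for test 1 (P=1, Q=1): U0=0, U1=1, U2=1, giving Y=1. Observed 0.
Test 1: faults giving observed 0 are {U2 stuck-at-0}.
Only U2 stuck-at-0 is consistent with every test.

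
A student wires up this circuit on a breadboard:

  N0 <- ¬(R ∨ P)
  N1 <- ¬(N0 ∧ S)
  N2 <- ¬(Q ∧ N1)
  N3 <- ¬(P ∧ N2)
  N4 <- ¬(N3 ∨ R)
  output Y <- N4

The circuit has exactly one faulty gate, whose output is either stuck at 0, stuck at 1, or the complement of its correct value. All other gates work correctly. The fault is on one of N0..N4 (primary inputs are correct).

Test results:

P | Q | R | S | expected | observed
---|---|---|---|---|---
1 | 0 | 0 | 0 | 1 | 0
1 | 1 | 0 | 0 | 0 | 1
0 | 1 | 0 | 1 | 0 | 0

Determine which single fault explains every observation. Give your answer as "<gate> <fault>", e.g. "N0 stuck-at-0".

N2 inverted output

Fault-free values for test 1 (P=1, Q=0, R=0, S=0): N0=0, N1=1, N2=1, N3=0, N4=1, giving Y=1. Observed 0.
Test 1: faults giving observed 0 are {N2 stuck-at-0, N2 inverted output, N3 stuck-at-1, N3 inverted output, N4 stuck-at-0, N4 inverted output}.
Test 2 (P=1, Q=1, R=0, S=0): fault-free N0=0, N1=1, N2=0, N3=1, N4=0 → 0; observed 1. Eliminates N2 stuck-at-0, N3 stuck-at-1, N4 stuck-at-0.
Test 3 (P=0, Q=1, R=0, S=1): fault-free N0=1, N1=0, N2=1, N3=1, N4=0 → 0; observed 0. Eliminates N3 inverted output, N4 inverted output.
Only N2 inverted output is consistent with every test.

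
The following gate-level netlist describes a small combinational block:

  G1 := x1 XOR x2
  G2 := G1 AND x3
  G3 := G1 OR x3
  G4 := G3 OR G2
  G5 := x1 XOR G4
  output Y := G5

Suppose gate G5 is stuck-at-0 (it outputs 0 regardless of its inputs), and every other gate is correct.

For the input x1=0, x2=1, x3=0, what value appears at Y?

Propagate with G5 forced: G1=1, G2=0, G3=1, G4=1, G5=0 [stuck-at-0].
So Y = 0. (Without the fault it would be 1.)

0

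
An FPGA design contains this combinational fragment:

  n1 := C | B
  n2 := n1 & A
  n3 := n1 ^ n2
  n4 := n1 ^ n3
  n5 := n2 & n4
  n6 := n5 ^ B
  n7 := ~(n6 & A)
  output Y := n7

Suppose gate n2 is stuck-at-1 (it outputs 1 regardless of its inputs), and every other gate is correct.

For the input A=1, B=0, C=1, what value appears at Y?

0

Propagate with n2 forced: n1=1, n2=1 [stuck-at-1], n3=0, n4=1, n5=1, n6=1, n7=0.
So Y = 0. (Same as the fault-free value — the fault is masked on this input.)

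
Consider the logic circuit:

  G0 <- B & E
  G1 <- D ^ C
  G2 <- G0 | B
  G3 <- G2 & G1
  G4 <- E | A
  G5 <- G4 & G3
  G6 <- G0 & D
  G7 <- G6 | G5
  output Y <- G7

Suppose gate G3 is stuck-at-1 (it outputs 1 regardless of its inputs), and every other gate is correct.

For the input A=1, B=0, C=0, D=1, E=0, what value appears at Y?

1

Propagate with G3 forced: G0=0, G1=1, G2=0, G3=1 [stuck-at-1], G4=1, G5=1, G6=0, G7=1.
So Y = 1. (Without the fault it would be 0.)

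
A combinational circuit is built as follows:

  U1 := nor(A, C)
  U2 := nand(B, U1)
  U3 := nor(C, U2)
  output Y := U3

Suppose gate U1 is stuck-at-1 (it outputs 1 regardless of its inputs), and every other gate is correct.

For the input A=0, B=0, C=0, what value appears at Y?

Propagate with U1 forced: U1=1 [stuck-at-1], U2=1, U3=0.
So Y = 0. (Same as the fault-free value — the fault is masked on this input.)

0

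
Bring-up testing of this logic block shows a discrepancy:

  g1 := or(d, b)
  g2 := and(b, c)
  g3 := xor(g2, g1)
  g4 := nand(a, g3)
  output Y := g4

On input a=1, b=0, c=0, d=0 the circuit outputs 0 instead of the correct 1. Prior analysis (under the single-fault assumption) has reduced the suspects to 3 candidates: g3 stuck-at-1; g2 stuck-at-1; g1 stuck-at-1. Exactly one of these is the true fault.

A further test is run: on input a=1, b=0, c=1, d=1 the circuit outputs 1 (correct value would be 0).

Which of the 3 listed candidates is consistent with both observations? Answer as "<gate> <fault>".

g2 stuck-at-1

Evaluate each candidate on input a=1, b=0, c=1, d=1:
  g3 stuck-at-1: g1=1, g2=0, g3=1 [stuck-at-1], g4=0 → 0 — eliminated
  g2 stuck-at-1: g1=1, g2=1 [stuck-at-1], g3=0, g4=1 → 1 — matches
  g1 stuck-at-1: g1=1 [stuck-at-1], g2=0, g3=1, g4=0 → 0 — eliminated
Only g2 stuck-at-1 reproduces the observed 1.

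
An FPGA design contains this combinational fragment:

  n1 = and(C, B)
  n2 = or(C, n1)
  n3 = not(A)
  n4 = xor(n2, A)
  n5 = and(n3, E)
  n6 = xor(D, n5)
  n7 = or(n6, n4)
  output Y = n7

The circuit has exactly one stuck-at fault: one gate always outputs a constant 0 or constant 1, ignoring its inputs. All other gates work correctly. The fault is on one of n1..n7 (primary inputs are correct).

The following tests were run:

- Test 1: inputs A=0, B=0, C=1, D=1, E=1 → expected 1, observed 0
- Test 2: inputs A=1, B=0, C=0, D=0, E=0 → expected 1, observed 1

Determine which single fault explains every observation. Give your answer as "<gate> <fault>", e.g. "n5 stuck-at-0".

Fault-free values for test 1 (A=0, B=0, C=1, D=1, E=1): n1=0, n2=1, n3=1, n4=1, n5=1, n6=0, n7=1, giving Y=1. Observed 0.
Test 1: faults giving observed 0 are {n2 stuck-at-0, n4 stuck-at-0, n7 stuck-at-0}.
Test 2 (A=1, B=0, C=0, D=0, E=0): fault-free n1=0, n2=0, n3=0, n4=1, n5=0, n6=0, n7=1 → 1; observed 1. Eliminates n4 stuck-at-0, n7 stuck-at-0.
Only n2 stuck-at-0 is consistent with every test.

n2 stuck-at-0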